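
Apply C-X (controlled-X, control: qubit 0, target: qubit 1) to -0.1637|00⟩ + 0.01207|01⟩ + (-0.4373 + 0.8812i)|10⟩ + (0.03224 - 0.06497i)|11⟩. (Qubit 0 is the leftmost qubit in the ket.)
-0.1637|00⟩ + 0.01207|01⟩ + (0.03224 - 0.06497i)|10⟩ + (-0.4373 + 0.8812i)|11⟩

C-X leaves the control-|0⟩ kets |00⟩, |01⟩ unchanged and applies X to qubit 1 on the control-|1⟩ pair (|10⟩, |11⟩).
X = [[0, 1], [1, 0]].
With a = amp(|10⟩) = (-0.4373 + 0.8812i) and b = amp(|11⟩) = (0.03224 - 0.06497i):
new amp(|10⟩) = (1)·b = (0.03224 - 0.06497i)
new amp(|11⟩) = (1)·a = (-0.4373 + 0.8812i)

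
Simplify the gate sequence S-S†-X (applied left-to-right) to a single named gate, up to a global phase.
X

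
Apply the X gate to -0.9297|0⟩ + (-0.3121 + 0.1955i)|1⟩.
(-0.3121 + 0.1955i)|0⟩ - 0.9297|1⟩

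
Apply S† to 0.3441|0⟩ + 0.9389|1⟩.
0.3441|0⟩ - 0.9389i|1⟩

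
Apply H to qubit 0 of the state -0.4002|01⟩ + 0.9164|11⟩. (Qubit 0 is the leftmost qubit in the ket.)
0.365|01⟩ - 0.931|11⟩

H on qubit 0 mixes each pair of kets that differ only in qubit 0: amplitudes (a, b) of (|…0…⟩, |…1…⟩) become ((a + b)/√2, (a − b)/√2). Kets absent from the input have amplitude 0.
(|01⟩, |11⟩): (a, b) = (-0.4002, 0.9164) → (0.365, -0.931)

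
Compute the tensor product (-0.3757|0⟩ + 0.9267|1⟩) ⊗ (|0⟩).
-0.3757|00⟩ + 0.9267|10⟩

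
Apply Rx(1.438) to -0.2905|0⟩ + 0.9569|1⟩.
(-0.2186 - 0.6302i)|0⟩ + (0.72 + 0.1913i)|1⟩

Rx(1.438) = [[cos(θ/2), −i·sin(θ/2)], [−i·sin(θ/2), cos(θ/2)]]; θ = 1.438, cos(θ/2) ≈ 0.752465, sin(θ/2) ≈ 0.658633.
With a = amp(|0⟩) = -0.2905 and b = amp(|1⟩) = 0.9569:
new amp(|0⟩) = (0.752465)·a + (-0.658633i)·b = (-0.2186 - 0.6302i)
new amp(|1⟩) = (-0.658633i)·a + (0.752465)·b = (0.72 + 0.1913i)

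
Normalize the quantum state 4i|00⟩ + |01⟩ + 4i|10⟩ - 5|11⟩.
0.5252i|00⟩ + 0.1313|01⟩ + 0.5252i|10⟩ - 0.6565|11⟩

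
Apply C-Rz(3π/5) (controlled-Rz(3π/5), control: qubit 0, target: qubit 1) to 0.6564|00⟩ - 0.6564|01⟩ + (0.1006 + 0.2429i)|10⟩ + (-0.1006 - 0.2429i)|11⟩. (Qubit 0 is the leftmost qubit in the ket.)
0.6564|00⟩ - 0.6564|01⟩ + (0.2556 + 0.06139i)|10⟩ + (0.1374 - 0.2242i)|11⟩

C-Rz(3π/5) leaves the control-|0⟩ kets |00⟩, |01⟩ unchanged and applies Rz(3π/5) to qubit 1 on the control-|1⟩ pair (|10⟩, |11⟩).
Rz(3π/5) = [[e^(−iθ/2), 0], [0, e^(iθ/2)]] with e^(±iθ/2) = cos(θ/2) ± i·sin(θ/2); θ = 3π/5, cos(θ/2) ≈ 0.587785, sin(θ/2) ≈ 0.809017.
With a = amp(|10⟩) = (0.1006 + 0.2429i) and b = amp(|11⟩) = (-0.1006 - 0.2429i):
new amp(|10⟩) = (0.587785 - 0.809017i)·a = (0.2556 + 0.06139i)
new amp(|11⟩) = (0.587785 + 0.809017i)·b = (0.1374 - 0.2242i)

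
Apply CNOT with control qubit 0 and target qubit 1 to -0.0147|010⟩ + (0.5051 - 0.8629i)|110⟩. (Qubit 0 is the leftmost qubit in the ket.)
-0.0147|010⟩ + (0.5051 - 0.8629i)|100⟩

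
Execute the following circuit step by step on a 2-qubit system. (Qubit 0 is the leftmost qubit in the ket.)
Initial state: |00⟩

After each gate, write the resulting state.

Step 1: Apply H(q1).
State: 1/√2|00⟩ + 1/√2|01⟩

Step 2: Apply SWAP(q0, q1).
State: 1/√2|00⟩ + 1/√2|10⟩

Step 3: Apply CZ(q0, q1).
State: 1/√2|00⟩ + 1/√2|10⟩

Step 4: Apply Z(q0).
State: 1/√2|00⟩ - 1/√2|10⟩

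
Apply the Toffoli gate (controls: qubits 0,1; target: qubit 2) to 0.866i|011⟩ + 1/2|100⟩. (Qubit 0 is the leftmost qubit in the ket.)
0.866i|011⟩ + 1/2|100⟩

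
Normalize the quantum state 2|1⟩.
|1⟩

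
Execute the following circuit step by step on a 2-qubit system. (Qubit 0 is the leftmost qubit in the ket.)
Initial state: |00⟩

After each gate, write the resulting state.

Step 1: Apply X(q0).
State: |10⟩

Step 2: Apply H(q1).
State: 1/√2|10⟩ + 1/√2|11⟩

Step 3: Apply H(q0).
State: 1/2|00⟩ + 1/2|01⟩ - 1/2|10⟩ - 1/2|11⟩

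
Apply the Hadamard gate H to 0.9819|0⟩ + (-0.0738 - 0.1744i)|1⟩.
(0.6421 - 0.1233i)|0⟩ + (0.7465 + 0.1233i)|1⟩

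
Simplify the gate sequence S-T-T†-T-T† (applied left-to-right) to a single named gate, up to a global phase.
S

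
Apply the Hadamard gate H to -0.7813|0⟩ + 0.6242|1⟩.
-0.1111|0⟩ - 0.9938|1⟩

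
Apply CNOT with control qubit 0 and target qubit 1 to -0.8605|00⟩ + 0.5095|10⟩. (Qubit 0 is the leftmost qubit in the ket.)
-0.8605|00⟩ + 0.5095|11⟩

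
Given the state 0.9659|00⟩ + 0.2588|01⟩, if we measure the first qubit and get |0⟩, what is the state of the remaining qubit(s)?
0.9659|0⟩ + 0.2588|1⟩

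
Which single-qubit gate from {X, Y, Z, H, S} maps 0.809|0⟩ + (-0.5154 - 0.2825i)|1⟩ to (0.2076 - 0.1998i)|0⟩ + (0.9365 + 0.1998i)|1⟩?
H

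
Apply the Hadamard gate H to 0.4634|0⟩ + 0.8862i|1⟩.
(0.3277 + 0.6266i)|0⟩ + (0.3277 - 0.6266i)|1⟩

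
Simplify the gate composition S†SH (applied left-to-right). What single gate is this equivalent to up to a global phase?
H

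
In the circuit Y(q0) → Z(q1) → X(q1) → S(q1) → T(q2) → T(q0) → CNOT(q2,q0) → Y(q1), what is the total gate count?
8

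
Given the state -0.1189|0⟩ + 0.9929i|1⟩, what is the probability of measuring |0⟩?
0.01414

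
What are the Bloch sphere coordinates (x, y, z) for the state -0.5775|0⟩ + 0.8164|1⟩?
(-0.9429, 0, -0.333)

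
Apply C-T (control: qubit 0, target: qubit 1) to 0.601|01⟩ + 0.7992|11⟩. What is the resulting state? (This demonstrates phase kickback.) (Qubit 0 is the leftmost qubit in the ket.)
0.601|01⟩ + (0.5651 + 0.5651i)|11⟩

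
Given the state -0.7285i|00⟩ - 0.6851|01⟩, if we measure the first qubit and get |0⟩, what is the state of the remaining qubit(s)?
-0.7285i|0⟩ - 0.6851|1⟩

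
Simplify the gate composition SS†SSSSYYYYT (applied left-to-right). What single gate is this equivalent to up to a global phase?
T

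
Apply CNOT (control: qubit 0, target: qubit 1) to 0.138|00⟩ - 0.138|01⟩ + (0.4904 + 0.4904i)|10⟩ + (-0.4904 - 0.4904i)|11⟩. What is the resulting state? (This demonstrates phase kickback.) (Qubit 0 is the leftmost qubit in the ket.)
0.138|00⟩ - 0.138|01⟩ + (-0.4904 - 0.4904i)|10⟩ + (0.4904 + 0.4904i)|11⟩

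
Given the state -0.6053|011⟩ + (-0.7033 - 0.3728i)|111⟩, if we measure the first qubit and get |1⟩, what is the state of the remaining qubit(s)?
(-0.8835 - 0.4683i)|11⟩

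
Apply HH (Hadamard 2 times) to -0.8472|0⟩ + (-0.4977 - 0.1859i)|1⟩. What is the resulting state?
-0.8472|0⟩ + (-0.4977 - 0.1859i)|1⟩

H² = I, so an even number of Hadamards cancels: H^2 = I and the state is unchanged.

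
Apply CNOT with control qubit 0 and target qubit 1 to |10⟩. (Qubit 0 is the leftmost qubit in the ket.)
|11⟩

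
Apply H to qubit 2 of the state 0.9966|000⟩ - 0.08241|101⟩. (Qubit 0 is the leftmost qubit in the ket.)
0.7047|000⟩ + 0.7047|001⟩ - 0.05827|100⟩ + 0.05827|101⟩

H on qubit 2 mixes each pair of kets that differ only in qubit 2: amplitudes (a, b) of (|…0…⟩, |…1…⟩) become ((a + b)/√2, (a − b)/√2). Kets absent from the input have amplitude 0.
(|000⟩, |001⟩): (a, b) = (0.9966, 0) → (0.7047, 0.7047)
(|100⟩, |101⟩): (a, b) = (0, -0.08241) → (-0.05827, 0.05827)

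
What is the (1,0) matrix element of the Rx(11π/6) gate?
-0.2588i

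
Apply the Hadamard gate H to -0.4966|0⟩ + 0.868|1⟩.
0.2626|0⟩ - 0.9649|1⟩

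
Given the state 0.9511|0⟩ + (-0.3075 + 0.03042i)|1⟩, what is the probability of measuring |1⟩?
0.09548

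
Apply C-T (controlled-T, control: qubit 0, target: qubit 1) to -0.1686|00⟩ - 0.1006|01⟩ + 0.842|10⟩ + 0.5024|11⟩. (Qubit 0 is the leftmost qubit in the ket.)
-0.1686|00⟩ - 0.1006|01⟩ + 0.842|10⟩ + (0.3553 + 0.3553i)|11⟩

C-T leaves the control-|0⟩ kets |00⟩, |01⟩ unchanged and applies T to qubit 1 on the control-|1⟩ pair (|10⟩, |11⟩).
T = [[1, 0], [0, (1/√2 + (1/√2)i)]].
With a = amp(|10⟩) = 0.842 and b = amp(|11⟩) = 0.5024:
new amp(|10⟩) = (1)·a = 0.842
new amp(|11⟩) = (1/√2 + (1/√2)i)·b = (0.3553 + 0.3553i)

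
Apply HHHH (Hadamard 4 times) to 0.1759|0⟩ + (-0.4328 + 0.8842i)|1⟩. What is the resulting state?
0.1759|0⟩ + (-0.4328 + 0.8842i)|1⟩

H² = I, so an even number of Hadamards cancels: H^4 = I and the state is unchanged.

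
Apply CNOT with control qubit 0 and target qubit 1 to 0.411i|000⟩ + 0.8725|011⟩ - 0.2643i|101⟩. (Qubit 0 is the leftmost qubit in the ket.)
0.411i|000⟩ + 0.8725|011⟩ - 0.2643i|111⟩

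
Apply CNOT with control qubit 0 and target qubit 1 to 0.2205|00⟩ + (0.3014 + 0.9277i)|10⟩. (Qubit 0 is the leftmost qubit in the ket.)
0.2205|00⟩ + (0.3014 + 0.9277i)|11⟩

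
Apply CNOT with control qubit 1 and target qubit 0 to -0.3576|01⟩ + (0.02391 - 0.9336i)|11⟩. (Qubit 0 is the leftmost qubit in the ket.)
(0.02391 - 0.9336i)|01⟩ - 0.3576|11⟩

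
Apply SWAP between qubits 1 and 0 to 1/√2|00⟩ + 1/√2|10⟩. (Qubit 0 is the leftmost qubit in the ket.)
1/√2|00⟩ + 1/√2|01⟩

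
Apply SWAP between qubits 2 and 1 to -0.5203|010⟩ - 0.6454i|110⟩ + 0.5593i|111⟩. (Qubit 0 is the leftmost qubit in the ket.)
-0.5203|001⟩ - 0.6454i|101⟩ + 0.5593i|111⟩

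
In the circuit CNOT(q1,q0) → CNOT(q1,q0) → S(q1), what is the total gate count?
3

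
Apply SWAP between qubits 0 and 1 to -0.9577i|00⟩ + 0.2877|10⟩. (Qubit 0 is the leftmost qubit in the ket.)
-0.9577i|00⟩ + 0.2877|01⟩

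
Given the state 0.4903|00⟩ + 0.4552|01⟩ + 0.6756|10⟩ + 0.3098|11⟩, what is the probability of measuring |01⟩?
0.2072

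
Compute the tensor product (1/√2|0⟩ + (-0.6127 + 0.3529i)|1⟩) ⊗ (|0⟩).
1/√2|00⟩ + (-0.6127 + 0.3529i)|10⟩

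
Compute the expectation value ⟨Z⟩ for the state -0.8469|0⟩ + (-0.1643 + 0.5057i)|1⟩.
0.4345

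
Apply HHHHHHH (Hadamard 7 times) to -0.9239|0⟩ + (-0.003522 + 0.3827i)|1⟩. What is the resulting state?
(-0.6558 + 0.2706i)|0⟩ + (-0.6508 - 0.2706i)|1⟩

H² = I, so H^7 = H: a single Hadamard. With (a, b) = (-0.9239, (-0.003522 + 0.3827i)), H gives ((a + b)/√2, (a − b)/√2) = ((-0.6558 + 0.2706i), (-0.6508 - 0.2706i)).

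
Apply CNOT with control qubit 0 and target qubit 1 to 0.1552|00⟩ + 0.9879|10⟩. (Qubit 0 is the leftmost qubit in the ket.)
0.1552|00⟩ + 0.9879|11⟩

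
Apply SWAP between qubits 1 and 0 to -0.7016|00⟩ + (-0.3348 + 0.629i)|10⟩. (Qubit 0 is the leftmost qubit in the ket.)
-0.7016|00⟩ + (-0.3348 + 0.629i)|01⟩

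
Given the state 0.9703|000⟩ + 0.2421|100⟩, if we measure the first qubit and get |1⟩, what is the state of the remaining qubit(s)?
|00⟩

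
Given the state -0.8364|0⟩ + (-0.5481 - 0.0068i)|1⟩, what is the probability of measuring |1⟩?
0.3005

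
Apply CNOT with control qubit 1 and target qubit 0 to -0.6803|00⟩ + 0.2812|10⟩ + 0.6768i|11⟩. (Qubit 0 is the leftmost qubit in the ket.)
-0.6803|00⟩ + 0.6768i|01⟩ + 0.2812|10⟩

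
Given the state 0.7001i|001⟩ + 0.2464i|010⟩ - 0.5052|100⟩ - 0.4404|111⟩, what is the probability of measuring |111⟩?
0.194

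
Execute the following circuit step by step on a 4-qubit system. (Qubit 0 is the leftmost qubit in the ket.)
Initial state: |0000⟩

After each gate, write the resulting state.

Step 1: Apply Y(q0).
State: i|1000⟩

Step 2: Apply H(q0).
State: (1/√2)i|0000⟩ - (1/√2)i|1000⟩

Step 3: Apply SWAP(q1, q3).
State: (1/√2)i|0000⟩ - (1/√2)i|1000⟩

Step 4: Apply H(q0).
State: i|1000⟩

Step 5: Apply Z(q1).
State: i|1000⟩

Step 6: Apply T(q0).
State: (-1/√2 + (1/√2)i)|1000⟩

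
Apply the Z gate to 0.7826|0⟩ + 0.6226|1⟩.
0.7826|0⟩ - 0.6226|1⟩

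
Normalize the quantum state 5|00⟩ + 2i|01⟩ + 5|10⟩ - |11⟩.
0.6742|00⟩ + 0.2697i|01⟩ + 0.6742|10⟩ - 0.1348|11⟩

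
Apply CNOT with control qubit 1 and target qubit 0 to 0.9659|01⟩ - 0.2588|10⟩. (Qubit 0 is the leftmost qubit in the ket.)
-0.2588|10⟩ + 0.9659|11⟩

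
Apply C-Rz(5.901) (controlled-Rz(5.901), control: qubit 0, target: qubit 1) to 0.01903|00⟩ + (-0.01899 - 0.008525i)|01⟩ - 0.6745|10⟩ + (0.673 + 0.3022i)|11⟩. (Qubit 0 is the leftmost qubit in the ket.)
0.01903|00⟩ + (-0.01899 - 0.008525i)|01⟩ + (0.6622 + 0.1281i)|10⟩ + (-0.7181 - 0.1689i)|11⟩

C-Rz(5.901) leaves the control-|0⟩ kets |00⟩, |01⟩ unchanged and applies Rz(5.901) to qubit 1 on the control-|1⟩ pair (|10⟩, |11⟩).
Rz(5.901) = [[e^(−iθ/2), 0], [0, e^(iθ/2)]] with e^(±iθ/2) = cos(θ/2) ± i·sin(θ/2); θ = 5.901, cos(θ/2) ≈ -0.981797, sin(θ/2) ≈ 0.189932.
With a = amp(|10⟩) = -0.6745 and b = amp(|11⟩) = (0.673 + 0.3022i):
new amp(|10⟩) = (-0.981797 - 0.189932i)·a = (0.6622 + 0.1281i)
new amp(|11⟩) = (-0.981797 + 0.189932i)·b = (-0.7181 - 0.1689i)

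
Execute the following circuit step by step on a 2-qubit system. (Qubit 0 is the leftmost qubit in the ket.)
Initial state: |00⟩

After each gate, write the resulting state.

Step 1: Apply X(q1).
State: |01⟩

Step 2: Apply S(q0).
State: |01⟩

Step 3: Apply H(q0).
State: 1/√2|01⟩ + 1/√2|11⟩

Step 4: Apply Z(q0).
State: 1/√2|01⟩ - 1/√2|11⟩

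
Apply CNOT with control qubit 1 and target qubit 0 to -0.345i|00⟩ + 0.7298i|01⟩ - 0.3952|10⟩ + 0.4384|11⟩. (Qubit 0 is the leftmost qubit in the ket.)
-0.345i|00⟩ + 0.4384|01⟩ - 0.3952|10⟩ + 0.7298i|11⟩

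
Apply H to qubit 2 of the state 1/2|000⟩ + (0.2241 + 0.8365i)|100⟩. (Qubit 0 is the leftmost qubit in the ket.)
1/√8|000⟩ + 1/√8|001⟩ + (0.1585 + 0.5915i)|100⟩ + (0.1585 + 0.5915i)|101⟩

H on qubit 2 mixes each pair of kets that differ only in qubit 2: amplitudes (a, b) of (|…0…⟩, |…1…⟩) become ((a + b)/√2, (a − b)/√2). Kets absent from the input have amplitude 0.
(|000⟩, |001⟩): (a, b) = (1/2, 0) → (1/√8, 1/√8)
(|100⟩, |101⟩): (a, b) = ((0.2241 + 0.8365i), 0) → ((0.1585 + 0.5915i), (0.1585 + 0.5915i))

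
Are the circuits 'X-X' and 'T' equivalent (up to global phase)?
No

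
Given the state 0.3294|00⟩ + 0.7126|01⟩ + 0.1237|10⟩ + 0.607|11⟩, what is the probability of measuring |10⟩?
0.0153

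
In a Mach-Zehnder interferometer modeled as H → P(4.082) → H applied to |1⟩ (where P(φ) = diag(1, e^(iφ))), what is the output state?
(0.7947 + 0.4039i)|0⟩ + (0.2053 - 0.4039i)|1⟩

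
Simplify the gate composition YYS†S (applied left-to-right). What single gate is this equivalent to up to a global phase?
I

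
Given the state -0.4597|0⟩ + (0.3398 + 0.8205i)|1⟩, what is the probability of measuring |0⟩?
0.2113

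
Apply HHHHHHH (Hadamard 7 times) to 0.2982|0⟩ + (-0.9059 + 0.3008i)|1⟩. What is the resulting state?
(-0.4297 + 0.2127i)|0⟩ + (0.8514 - 0.2127i)|1⟩

H² = I, so H^7 = H: a single Hadamard. With (a, b) = (0.2982, (-0.9059 + 0.3008i)), H gives ((a + b)/√2, (a − b)/√2) = ((-0.4297 + 0.2127i), (0.8514 - 0.2127i)).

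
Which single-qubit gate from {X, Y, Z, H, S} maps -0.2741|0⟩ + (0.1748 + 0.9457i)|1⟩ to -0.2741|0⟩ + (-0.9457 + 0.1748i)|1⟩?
S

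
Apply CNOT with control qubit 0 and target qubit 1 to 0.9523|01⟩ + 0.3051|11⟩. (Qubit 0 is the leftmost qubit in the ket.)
0.9523|01⟩ + 0.3051|10⟩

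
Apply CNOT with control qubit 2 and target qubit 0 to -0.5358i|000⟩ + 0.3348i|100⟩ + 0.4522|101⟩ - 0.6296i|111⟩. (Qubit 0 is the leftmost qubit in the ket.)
-0.5358i|000⟩ + 0.4522|001⟩ - 0.6296i|011⟩ + 0.3348i|100⟩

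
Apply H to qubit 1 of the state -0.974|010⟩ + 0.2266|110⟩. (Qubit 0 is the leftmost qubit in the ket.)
-0.6887|000⟩ + 0.6887|010⟩ + 0.1602|100⟩ - 0.1602|110⟩

H on qubit 1 mixes each pair of kets that differ only in qubit 1: amplitudes (a, b) of (|…0…⟩, |…1…⟩) become ((a + b)/√2, (a − b)/√2). Kets absent from the input have amplitude 0.
(|000⟩, |010⟩): (a, b) = (0, -0.974) → (-0.6887, 0.6887)
(|100⟩, |110⟩): (a, b) = (0, 0.2266) → (0.1602, -0.1602)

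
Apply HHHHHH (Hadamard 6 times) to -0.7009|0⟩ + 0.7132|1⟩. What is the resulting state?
-0.7009|0⟩ + 0.7132|1⟩

H² = I, so an even number of Hadamards cancels: H^6 = I and the state is unchanged.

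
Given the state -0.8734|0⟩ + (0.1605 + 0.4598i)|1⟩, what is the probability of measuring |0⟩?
0.7628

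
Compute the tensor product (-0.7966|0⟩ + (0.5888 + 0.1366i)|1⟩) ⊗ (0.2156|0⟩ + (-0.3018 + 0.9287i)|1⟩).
-0.1717|00⟩ + (0.2404 - 0.7398i)|01⟩ + (0.1269 + 0.02945i)|10⟩ + (-0.3046 + 0.5056i)|11⟩

amp(|b₁b₂…⟩) = product of the factor amplitudes for bits b₁, b₂, …; only kets whose every factor amplitude is nonzero survive.
|00⟩: (-0.7966)(0.2156) = -0.1717
|01⟩: (-0.7966)(-0.3018 + 0.9287i) = (0.2404 - 0.7398i)
|10⟩: (0.5888 + 0.1366i)(0.2156) = (0.1269 + 0.02945i)
|11⟩: (0.5888 + 0.1366i)(-0.3018 + 0.9287i) = (-0.3046 + 0.5056i)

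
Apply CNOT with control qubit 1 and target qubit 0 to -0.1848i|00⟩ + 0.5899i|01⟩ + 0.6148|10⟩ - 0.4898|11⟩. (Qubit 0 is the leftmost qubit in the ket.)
-0.1848i|00⟩ - 0.4898|01⟩ + 0.6148|10⟩ + 0.5899i|11⟩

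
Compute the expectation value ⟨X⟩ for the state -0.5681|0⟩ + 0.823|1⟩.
-0.9351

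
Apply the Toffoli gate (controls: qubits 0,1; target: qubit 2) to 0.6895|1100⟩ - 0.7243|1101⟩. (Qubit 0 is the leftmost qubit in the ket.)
0.6895|1110⟩ - 0.7243|1111⟩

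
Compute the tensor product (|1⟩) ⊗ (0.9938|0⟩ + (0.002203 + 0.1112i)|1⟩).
0.9938|10⟩ + (0.002203 + 0.1112i)|11⟩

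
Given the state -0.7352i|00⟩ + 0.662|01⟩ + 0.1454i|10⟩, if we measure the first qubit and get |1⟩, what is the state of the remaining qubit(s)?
i|0⟩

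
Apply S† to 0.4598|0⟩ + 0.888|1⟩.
0.4598|0⟩ - 0.888i|1⟩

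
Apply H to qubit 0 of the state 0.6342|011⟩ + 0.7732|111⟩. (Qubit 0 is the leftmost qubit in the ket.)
0.9952|011⟩ - 0.09829|111⟩

H on qubit 0 mixes each pair of kets that differ only in qubit 0: amplitudes (a, b) of (|…0…⟩, |…1…⟩) become ((a + b)/√2, (a − b)/√2). Kets absent from the input have amplitude 0.
(|011⟩, |111⟩): (a, b) = (0.6342, 0.7732) → (0.9952, -0.09829)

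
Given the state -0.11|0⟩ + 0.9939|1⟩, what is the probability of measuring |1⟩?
0.9878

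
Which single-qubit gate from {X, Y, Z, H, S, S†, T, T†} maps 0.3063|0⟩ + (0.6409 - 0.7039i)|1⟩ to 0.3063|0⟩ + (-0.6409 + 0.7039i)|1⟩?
Z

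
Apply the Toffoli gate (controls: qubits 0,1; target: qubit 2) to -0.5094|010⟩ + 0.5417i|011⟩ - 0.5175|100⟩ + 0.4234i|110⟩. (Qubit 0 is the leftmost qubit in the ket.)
-0.5094|010⟩ + 0.5417i|011⟩ - 0.5175|100⟩ + 0.4234i|111⟩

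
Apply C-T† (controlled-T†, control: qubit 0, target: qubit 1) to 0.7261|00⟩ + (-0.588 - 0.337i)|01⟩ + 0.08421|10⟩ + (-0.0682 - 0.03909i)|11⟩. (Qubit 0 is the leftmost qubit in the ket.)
0.7261|00⟩ + (-0.588 - 0.337i)|01⟩ + 0.08421|10⟩ + (-0.07587 + 0.02058i)|11⟩

C-T† leaves the control-|0⟩ kets |00⟩, |01⟩ unchanged and applies T† to qubit 1 on the control-|1⟩ pair (|10⟩, |11⟩).
T† = [[1, 0], [0, (1/√2 - (1/√2)i)]].
With a = amp(|10⟩) = 0.08421 and b = amp(|11⟩) = (-0.0682 - 0.03909i):
new amp(|10⟩) = (1)·a = 0.08421
new amp(|11⟩) = (1/√2 - (1/√2)i)·b = (-0.07587 + 0.02058i)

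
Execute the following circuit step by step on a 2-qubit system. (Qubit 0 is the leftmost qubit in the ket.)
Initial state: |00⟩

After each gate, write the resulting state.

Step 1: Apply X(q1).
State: |01⟩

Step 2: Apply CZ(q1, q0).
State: |01⟩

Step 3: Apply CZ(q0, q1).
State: |01⟩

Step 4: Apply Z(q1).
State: -|01⟩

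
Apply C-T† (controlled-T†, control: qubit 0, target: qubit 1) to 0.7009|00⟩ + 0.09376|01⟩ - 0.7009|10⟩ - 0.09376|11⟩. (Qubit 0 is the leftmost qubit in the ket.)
0.7009|00⟩ + 0.09376|01⟩ - 0.7009|10⟩ + (-0.0663 + 0.0663i)|11⟩

C-T† leaves the control-|0⟩ kets |00⟩, |01⟩ unchanged and applies T† to qubit 1 on the control-|1⟩ pair (|10⟩, |11⟩).
T† = [[1, 0], [0, (1/√2 - (1/√2)i)]].
With a = amp(|10⟩) = -0.7009 and b = amp(|11⟩) = -0.09376:
new amp(|10⟩) = (1)·a = -0.7009
new amp(|11⟩) = (1/√2 - (1/√2)i)·b = (-0.0663 + 0.0663i)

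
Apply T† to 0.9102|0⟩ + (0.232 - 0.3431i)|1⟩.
0.9102|0⟩ + (-0.07856 - 0.4067i)|1⟩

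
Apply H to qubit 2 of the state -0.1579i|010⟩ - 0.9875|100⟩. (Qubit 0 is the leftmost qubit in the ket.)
-0.1117i|010⟩ - 0.1117i|011⟩ - 0.6983|100⟩ - 0.6983|101⟩

H on qubit 2 mixes each pair of kets that differ only in qubit 2: amplitudes (a, b) of (|…0…⟩, |…1…⟩) become ((a + b)/√2, (a − b)/√2). Kets absent from the input have amplitude 0.
(|010⟩, |011⟩): (a, b) = (-0.1579i, 0) → (-0.1117i, -0.1117i)
(|100⟩, |101⟩): (a, b) = (-0.9875, 0) → (-0.6983, -0.6983)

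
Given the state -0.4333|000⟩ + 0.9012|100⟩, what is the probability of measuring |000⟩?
0.1877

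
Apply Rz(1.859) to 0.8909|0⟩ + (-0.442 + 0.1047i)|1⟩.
(0.533 - 0.7139i)|0⟩ + (-0.3483 - 0.2915i)|1⟩

Rz(1.859) = [[e^(−iθ/2), 0], [0, e^(iθ/2)]] with e^(±iθ/2) = cos(θ/2) ± i·sin(θ/2); θ = 1.859, cos(θ/2) ≈ 0.598235, sin(θ/2) ≈ 0.801321.
With a = amp(|0⟩) = 0.8909 and b = amp(|1⟩) = (-0.442 + 0.1047i):
new amp(|0⟩) = (0.598235 - 0.801321i)·a = (0.533 - 0.7139i)
new amp(|1⟩) = (0.598235 + 0.801321i)·b = (-0.3483 - 0.2915i)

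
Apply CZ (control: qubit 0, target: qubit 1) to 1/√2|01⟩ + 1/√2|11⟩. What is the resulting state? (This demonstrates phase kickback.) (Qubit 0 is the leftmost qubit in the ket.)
1/√2|01⟩ - 1/√2|11⟩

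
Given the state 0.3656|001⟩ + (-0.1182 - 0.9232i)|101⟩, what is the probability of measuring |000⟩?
0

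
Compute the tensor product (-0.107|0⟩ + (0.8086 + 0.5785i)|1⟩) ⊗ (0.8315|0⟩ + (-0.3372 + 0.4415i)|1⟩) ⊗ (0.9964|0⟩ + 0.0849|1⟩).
-0.08865|000⟩ - 0.007554|001⟩ + (0.03595 - 0.04707i)|010⟩ + (0.003063 - 0.004011i)|011⟩ + (0.6699 + 0.4793i)|100⟩ + (0.05708 + 0.04084i)|101⟩ + (-0.5262 + 0.1613i)|110⟩ + (-0.04483 + 0.01375i)|111⟩

amp(|b₁b₂…⟩) = product of the factor amplitudes for bits b₁, b₂, …; only kets whose every factor amplitude is nonzero survive.
|000⟩: (-0.107)(0.8315)(0.9964) = -0.08865
|001⟩: (-0.107)(0.8315)(0.0849) = -0.007554
|010⟩: (-0.107)(-0.3372 + 0.4415i)(0.9964) = (0.03595 - 0.04707i)
|011⟩: (-0.107)(-0.3372 + 0.4415i)(0.0849) = (0.003063 - 0.004011i)
|100⟩: (0.8086 + 0.5785i)(0.8315)(0.9964) = (0.6699 + 0.4793i)
|101⟩: (0.8086 + 0.5785i)(0.8315)(0.0849) = (0.05708 + 0.04084i)
|110⟩: (0.8086 + 0.5785i)(-0.3372 + 0.4415i)(0.9964) = (-0.5262 + 0.1613i)
|111⟩: (0.8086 + 0.5785i)(-0.3372 + 0.4415i)(0.0849) = (-0.04483 + 0.01375i)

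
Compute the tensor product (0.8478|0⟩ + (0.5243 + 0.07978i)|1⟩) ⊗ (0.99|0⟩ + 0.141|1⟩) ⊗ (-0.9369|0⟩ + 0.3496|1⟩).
-0.7864|000⟩ + 0.2934|001⟩ - 0.112|010⟩ + 0.04179|011⟩ + (-0.4863 - 0.074i)|100⟩ + (0.1815 + 0.02761i)|101⟩ + (-0.06926 - 0.01054i)|110⟩ + (0.02584 + 0.003933i)|111⟩

amp(|b₁b₂…⟩) = product of the factor amplitudes for bits b₁, b₂, …; only kets whose every factor amplitude is nonzero survive.
|000⟩: (0.8478)(0.99)(-0.9369) = -0.7864
|001⟩: (0.8478)(0.99)(0.3496) = 0.2934
|010⟩: (0.8478)(0.141)(-0.9369) = -0.112
|011⟩: (0.8478)(0.141)(0.3496) = 0.04179
|100⟩: (0.5243 + 0.07978i)(0.99)(-0.9369) = (-0.4863 - 0.074i)
|101⟩: (0.5243 + 0.07978i)(0.99)(0.3496) = (0.1815 + 0.02761i)
|110⟩: (0.5243 + 0.07978i)(0.141)(-0.9369) = (-0.06926 - 0.01054i)
|111⟩: (0.5243 + 0.07978i)(0.141)(0.3496) = (0.02584 + 0.003933i)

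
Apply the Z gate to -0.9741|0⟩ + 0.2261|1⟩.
-0.9741|0⟩ - 0.2261|1⟩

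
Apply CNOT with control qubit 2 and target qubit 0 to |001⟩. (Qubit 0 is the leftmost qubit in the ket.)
|101⟩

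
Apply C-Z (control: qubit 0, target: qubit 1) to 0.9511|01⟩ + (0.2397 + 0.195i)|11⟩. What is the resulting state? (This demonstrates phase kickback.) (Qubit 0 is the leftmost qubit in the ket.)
0.9511|01⟩ + (-0.2397 - 0.195i)|11⟩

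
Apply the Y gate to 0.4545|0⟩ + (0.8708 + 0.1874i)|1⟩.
(0.1874 - 0.8708i)|0⟩ + 0.4545i|1⟩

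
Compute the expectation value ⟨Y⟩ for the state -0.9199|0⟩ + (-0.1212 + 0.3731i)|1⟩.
-0.6864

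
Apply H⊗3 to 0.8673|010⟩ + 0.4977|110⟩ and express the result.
0.4826|000⟩ + 0.4826|001⟩ - 0.4826|010⟩ - 0.4826|011⟩ + 0.1307|100⟩ + 0.1307|101⟩ - 0.1307|110⟩ - 0.1307|111⟩

H⊗3 gives amp(|y⟩) = (1/2√2) Σ_x (−1)^(x·y) amp(|x⟩), where x·y is the number of positions in which both x and y have a 1.
|000⟩: (0.8673 + 0.4977)/(2√2) = 0.4826
|001⟩: (0.8673 + 0.4977)/(2√2) = 0.4826
|010⟩: (-0.8673 - 0.4977)/(2√2) = -0.4826
|011⟩: (-0.8673 - 0.4977)/(2√2) = -0.4826
|100⟩: (0.8673 - 0.4977)/(2√2) = 0.1307
|101⟩: (0.8673 - 0.4977)/(2√2) = 0.1307
|110⟩: (-0.8673 + 0.4977)/(2√2) = -0.1307
|111⟩: (-0.8673 + 0.4977)/(2√2) = -0.1307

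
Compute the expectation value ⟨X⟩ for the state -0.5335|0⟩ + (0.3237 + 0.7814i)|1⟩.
-0.3454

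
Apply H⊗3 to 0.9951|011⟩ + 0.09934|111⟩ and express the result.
0.3869|000⟩ - 0.3869|001⟩ - 0.3869|010⟩ + 0.3869|011⟩ + 0.3167|100⟩ - 0.3167|101⟩ - 0.3167|110⟩ + 0.3167|111⟩

H⊗3 gives amp(|y⟩) = (1/2√2) Σ_x (−1)^(x·y) amp(|x⟩), where x·y is the number of positions in which both x and y have a 1.
|000⟩: (0.9951 + 0.09934)/(2√2) = 0.3869
|001⟩: (-0.9951 - 0.09934)/(2√2) = -0.3869
|010⟩: (-0.9951 - 0.09934)/(2√2) = -0.3869
|011⟩: (0.9951 + 0.09934)/(2√2) = 0.3869
|100⟩: (0.9951 - 0.09934)/(2√2) = 0.3167
|101⟩: (-0.9951 + 0.09934)/(2√2) = -0.3167
|110⟩: (-0.9951 + 0.09934)/(2√2) = -0.3167
|111⟩: (0.9951 - 0.09934)/(2√2) = 0.3167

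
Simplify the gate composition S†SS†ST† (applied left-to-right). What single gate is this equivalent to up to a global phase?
T†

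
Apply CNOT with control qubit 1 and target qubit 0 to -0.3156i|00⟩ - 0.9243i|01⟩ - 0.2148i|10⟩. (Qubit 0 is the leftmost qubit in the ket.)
-0.3156i|00⟩ - 0.2148i|10⟩ - 0.9243i|11⟩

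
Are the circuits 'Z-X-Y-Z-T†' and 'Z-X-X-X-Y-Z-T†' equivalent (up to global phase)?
Yes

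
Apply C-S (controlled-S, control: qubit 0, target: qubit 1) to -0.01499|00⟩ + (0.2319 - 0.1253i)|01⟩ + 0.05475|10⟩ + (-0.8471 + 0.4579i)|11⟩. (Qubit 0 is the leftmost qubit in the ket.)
-0.01499|00⟩ + (0.2319 - 0.1253i)|01⟩ + 0.05475|10⟩ + (-0.4579 - 0.8471i)|11⟩

C-S leaves the control-|0⟩ kets |00⟩, |01⟩ unchanged and applies S to qubit 1 on the control-|1⟩ pair (|10⟩, |11⟩).
S = [[1, 0], [0, i]].
With a = amp(|10⟩) = 0.05475 and b = amp(|11⟩) = (-0.8471 + 0.4579i):
new amp(|10⟩) = (1)·a = 0.05475
new amp(|11⟩) = (i)·b = (-0.4579 - 0.8471i)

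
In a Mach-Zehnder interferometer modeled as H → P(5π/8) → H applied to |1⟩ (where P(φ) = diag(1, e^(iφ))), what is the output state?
(0.6913 - 0.4619i)|0⟩ + (0.3087 + 0.4619i)|1⟩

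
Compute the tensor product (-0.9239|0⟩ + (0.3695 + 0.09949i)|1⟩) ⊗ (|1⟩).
-0.9239|01⟩ + (0.3695 + 0.09949i)|11⟩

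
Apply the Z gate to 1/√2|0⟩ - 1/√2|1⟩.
1/√2|0⟩ + 1/√2|1⟩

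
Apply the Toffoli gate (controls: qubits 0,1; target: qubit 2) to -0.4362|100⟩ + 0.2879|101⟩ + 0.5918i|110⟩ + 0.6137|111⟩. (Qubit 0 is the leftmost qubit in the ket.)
-0.4362|100⟩ + 0.2879|101⟩ + 0.6137|110⟩ + 0.5918i|111⟩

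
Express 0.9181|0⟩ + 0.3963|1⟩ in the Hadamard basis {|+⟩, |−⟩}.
0.9294|+⟩ + 0.369|−⟩

With |ψ⟩ = α|0⟩ + β|1⟩, the Hadamard-basis coefficients are ⟨+|ψ⟩ = (α + β)/√2 and ⟨−|ψ⟩ = (α − β)/√2.
Here α = 0.9181, β = 0.3963: (α + β)/√2 = 0.9294, (α − β)/√2 = 0.369.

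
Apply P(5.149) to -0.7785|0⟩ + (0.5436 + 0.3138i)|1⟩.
-0.7785|0⟩ + (0.5142 - 0.3599i)|1⟩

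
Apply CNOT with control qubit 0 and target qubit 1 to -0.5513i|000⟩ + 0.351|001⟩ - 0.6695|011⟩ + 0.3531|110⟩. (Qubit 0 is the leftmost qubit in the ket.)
-0.5513i|000⟩ + 0.351|001⟩ - 0.6695|011⟩ + 0.3531|100⟩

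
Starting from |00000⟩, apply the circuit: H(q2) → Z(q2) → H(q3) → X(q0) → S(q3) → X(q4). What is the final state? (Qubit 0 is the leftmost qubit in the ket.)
1/2|10001⟩ + (1/2)i|10011⟩ - 1/2|10101⟩ - (1/2)i|10111⟩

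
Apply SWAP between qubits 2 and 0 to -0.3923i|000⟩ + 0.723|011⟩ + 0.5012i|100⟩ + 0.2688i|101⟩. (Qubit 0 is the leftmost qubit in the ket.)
-0.3923i|000⟩ + 0.5012i|001⟩ + 0.2688i|101⟩ + 0.723|110⟩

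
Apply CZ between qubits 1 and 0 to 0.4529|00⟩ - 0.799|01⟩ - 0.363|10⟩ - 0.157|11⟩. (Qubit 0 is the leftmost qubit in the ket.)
0.4529|00⟩ - 0.799|01⟩ - 0.363|10⟩ + 0.157|11⟩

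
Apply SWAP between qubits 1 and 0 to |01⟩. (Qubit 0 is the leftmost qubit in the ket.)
|10⟩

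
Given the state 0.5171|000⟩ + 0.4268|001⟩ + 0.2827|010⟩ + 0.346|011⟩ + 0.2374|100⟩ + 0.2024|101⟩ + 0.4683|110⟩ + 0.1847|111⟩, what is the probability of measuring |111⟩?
0.03411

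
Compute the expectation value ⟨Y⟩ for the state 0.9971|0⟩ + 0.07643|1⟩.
0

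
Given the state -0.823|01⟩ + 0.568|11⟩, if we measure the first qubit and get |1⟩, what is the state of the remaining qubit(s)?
|1⟩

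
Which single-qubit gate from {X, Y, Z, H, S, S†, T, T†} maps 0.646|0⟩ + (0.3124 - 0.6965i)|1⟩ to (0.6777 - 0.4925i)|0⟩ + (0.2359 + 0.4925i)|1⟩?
H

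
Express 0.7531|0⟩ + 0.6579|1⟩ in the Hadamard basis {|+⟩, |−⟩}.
0.9977|+⟩ + 0.06732|−⟩

With |ψ⟩ = α|0⟩ + β|1⟩, the Hadamard-basis coefficients are ⟨+|ψ⟩ = (α + β)/√2 and ⟨−|ψ⟩ = (α − β)/√2.
Here α = 0.7531, β = 0.6579: (α + β)/√2 = 0.9977, (α − β)/√2 = 0.06732.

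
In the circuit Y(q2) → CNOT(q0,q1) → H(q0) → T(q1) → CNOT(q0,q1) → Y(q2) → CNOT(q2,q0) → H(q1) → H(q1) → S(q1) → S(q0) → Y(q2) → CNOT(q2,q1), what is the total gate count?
13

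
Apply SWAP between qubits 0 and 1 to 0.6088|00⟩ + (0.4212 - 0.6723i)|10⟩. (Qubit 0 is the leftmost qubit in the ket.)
0.6088|00⟩ + (0.4212 - 0.6723i)|01⟩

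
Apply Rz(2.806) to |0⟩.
(0.167 - 0.986i)|0⟩

Rz(2.806) = [[e^(−iθ/2), 0], [0, e^(iθ/2)]] with e^(±iθ/2) = cos(θ/2) ± i·sin(θ/2); θ = 2.806, cos(θ/2) ≈ 0.16701, sin(θ/2) ≈ 0.985955.
With a = amp(|0⟩) = 1 and b = amp(|1⟩) = 0:
new amp(|0⟩) = (0.16701 - 0.985955i)·a = (0.167 - 0.986i)
new amp(|1⟩) = (0.16701 + 0.985955i)·b = 0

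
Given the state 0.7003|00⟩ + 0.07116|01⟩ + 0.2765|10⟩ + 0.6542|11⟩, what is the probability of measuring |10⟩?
0.07645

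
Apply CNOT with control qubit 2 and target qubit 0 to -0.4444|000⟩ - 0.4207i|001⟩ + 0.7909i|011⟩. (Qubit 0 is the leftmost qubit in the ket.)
-0.4444|000⟩ - 0.4207i|101⟩ + 0.7909i|111⟩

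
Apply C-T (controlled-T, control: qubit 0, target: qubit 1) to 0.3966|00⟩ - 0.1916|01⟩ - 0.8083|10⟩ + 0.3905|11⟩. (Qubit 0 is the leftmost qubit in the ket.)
0.3966|00⟩ - 0.1916|01⟩ - 0.8083|10⟩ + (0.2761 + 0.2761i)|11⟩

C-T leaves the control-|0⟩ kets |00⟩, |01⟩ unchanged and applies T to qubit 1 on the control-|1⟩ pair (|10⟩, |11⟩).
T = [[1, 0], [0, (1/√2 + (1/√2)i)]].
With a = amp(|10⟩) = -0.8083 and b = amp(|11⟩) = 0.3905:
new amp(|10⟩) = (1)·a = -0.8083
new amp(|11⟩) = (1/√2 + (1/√2)i)·b = (0.2761 + 0.2761i)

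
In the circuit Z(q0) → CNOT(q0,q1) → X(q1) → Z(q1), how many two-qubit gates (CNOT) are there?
1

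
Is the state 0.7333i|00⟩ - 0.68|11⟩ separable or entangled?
Entangled

Writing the state as a|00⟩ + b|01⟩ + c|10⟩ + d|11⟩, it is a product state iff ad − bc = 0.
Here (a, b, c, d) = (0.7333i, 0, 0, -0.68): ad − bc = (0.7333i)(-0.68) − (0)(0) = -0.4986i ≠ 0, so the state is entangled.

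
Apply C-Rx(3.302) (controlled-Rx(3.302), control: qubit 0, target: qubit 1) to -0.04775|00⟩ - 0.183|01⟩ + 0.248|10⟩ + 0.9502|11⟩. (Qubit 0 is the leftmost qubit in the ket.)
-0.04775|00⟩ - 0.183|01⟩ + (-0.01987 - 0.9471i)|10⟩ + (-0.07613 - 0.2472i)|11⟩

C-Rx(3.302) leaves the control-|0⟩ kets |00⟩, |01⟩ unchanged and applies Rx(3.302) to qubit 1 on the control-|1⟩ pair (|10⟩, |11⟩).
Rx(3.302) = [[cos(θ/2), −i·sin(θ/2)], [−i·sin(θ/2), cos(θ/2)]]; θ = 3.302, cos(θ/2) ≈ -0.0801177, sin(θ/2) ≈ 0.996785.
With a = amp(|10⟩) = 0.248 and b = amp(|11⟩) = 0.9502:
new amp(|10⟩) = (-0.0801177)·a + (-0.996785i)·b = (-0.01987 - 0.9471i)
new amp(|11⟩) = (-0.996785i)·a + (-0.0801177)·b = (-0.07613 - 0.2472i)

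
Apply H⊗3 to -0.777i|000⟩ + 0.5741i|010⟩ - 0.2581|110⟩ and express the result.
(-0.09125 - 0.07174i)|000⟩ + (-0.09125 - 0.07174i)|001⟩ + (0.09125 - 0.4777i)|010⟩ + (0.09125 - 0.4777i)|011⟩ + (0.09125 - 0.07174i)|100⟩ + (0.09125 - 0.07174i)|101⟩ + (-0.09125 - 0.4777i)|110⟩ + (-0.09125 - 0.4777i)|111⟩

H⊗3 gives amp(|y⟩) = (1/2√2) Σ_x (−1)^(x·y) amp(|x⟩), where x·y is the number of positions in which both x and y have a 1.
|000⟩: (-0.777i + 0.5741i - 0.2581)/(2√2) = (-0.09125 - 0.07174i)
|001⟩: (-0.777i + 0.5741i - 0.2581)/(2√2) = (-0.09125 - 0.07174i)
|010⟩: (-0.777i - 0.5741i + 0.2581)/(2√2) = (0.09125 - 0.4777i)
|011⟩: (-0.777i - 0.5741i + 0.2581)/(2√2) = (0.09125 - 0.4777i)
|100⟩: (-0.777i + 0.5741i + 0.2581)/(2√2) = (0.09125 - 0.07174i)
|101⟩: (-0.777i + 0.5741i + 0.2581)/(2√2) = (0.09125 - 0.07174i)
|110⟩: (-0.777i - 0.5741i - 0.2581)/(2√2) = (-0.09125 - 0.4777i)
|111⟩: (-0.777i - 0.5741i - 0.2581)/(2√2) = (-0.09125 - 0.4777i)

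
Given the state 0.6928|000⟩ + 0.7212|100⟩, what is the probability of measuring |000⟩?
0.48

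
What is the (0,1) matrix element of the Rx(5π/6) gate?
-0.9659i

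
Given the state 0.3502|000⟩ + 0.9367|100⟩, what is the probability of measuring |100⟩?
0.8774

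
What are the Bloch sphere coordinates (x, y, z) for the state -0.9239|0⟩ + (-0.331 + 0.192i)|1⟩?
(0.6116, -0.3548, 0.7072)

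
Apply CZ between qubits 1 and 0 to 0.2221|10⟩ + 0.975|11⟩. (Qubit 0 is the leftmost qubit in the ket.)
0.2221|10⟩ - 0.975|11⟩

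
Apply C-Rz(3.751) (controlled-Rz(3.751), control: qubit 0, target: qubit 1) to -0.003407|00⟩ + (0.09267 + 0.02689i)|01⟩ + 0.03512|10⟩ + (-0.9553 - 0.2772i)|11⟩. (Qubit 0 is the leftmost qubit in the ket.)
-0.003407|00⟩ + (0.09267 + 0.02689i)|01⟩ + (-0.01054 - 0.0335i)|10⟩ + (0.551 - 0.8281i)|11⟩

C-Rz(3.751) leaves the control-|0⟩ kets |00⟩, |01⟩ unchanged and applies Rz(3.751) to qubit 1 on the control-|1⟩ pair (|10⟩, |11⟩).
Rz(3.751) = [[e^(−iθ/2), 0], [0, e^(iθ/2)]] with e^(±iθ/2) = cos(θ/2) ± i·sin(θ/2); θ = 3.751, cos(θ/2) ≈ -0.300011, sin(θ/2) ≈ 0.953936.
With a = amp(|10⟩) = 0.03512 and b = amp(|11⟩) = (-0.9553 - 0.2772i):
new amp(|10⟩) = (-0.300011 - 0.953936i)·a = (-0.01054 - 0.0335i)
new amp(|11⟩) = (-0.300011 + 0.953936i)·b = (0.551 - 0.8281i)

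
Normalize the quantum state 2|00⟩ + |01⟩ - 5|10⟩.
0.3651|00⟩ + 0.1826|01⟩ - 0.9129|10⟩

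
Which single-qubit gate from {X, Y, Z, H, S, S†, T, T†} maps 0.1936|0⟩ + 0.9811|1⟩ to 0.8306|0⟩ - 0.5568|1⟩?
H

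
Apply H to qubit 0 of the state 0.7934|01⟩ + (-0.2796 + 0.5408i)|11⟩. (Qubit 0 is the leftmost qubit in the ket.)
(0.3633 + 0.3824i)|01⟩ + (0.7587 - 0.3824i)|11⟩

H on qubit 0 mixes each pair of kets that differ only in qubit 0: amplitudes (a, b) of (|…0…⟩, |…1…⟩) become ((a + b)/√2, (a − b)/√2). Kets absent from the input have amplitude 0.
(|01⟩, |11⟩): (a, b) = (0.7934, (-0.2796 + 0.5408i)) → ((0.3633 + 0.3824i), (0.7587 - 0.3824i))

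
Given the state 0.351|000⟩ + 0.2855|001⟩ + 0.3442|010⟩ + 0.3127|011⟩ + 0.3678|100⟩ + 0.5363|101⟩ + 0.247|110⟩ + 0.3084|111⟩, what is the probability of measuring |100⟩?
0.1353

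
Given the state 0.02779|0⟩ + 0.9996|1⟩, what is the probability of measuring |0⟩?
0.0007723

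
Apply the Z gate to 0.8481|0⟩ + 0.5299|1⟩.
0.8481|0⟩ - 0.5299|1⟩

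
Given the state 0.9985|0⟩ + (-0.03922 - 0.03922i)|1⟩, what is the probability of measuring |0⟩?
0.997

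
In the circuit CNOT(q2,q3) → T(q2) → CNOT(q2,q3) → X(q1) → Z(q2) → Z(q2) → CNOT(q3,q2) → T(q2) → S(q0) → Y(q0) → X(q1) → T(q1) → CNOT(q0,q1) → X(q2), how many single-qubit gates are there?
10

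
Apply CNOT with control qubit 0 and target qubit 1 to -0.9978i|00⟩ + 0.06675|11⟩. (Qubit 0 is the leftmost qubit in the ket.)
-0.9978i|00⟩ + 0.06675|10⟩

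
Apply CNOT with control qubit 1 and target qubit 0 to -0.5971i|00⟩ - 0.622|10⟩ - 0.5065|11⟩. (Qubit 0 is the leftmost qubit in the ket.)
-0.5971i|00⟩ - 0.5065|01⟩ - 0.622|10⟩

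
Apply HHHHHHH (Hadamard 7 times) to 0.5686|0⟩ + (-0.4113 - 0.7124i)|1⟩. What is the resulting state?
(0.1112 - 0.5037i)|0⟩ + (0.6929 + 0.5037i)|1⟩

H² = I, so H^7 = H: a single Hadamard. With (a, b) = (0.5686, (-0.4113 - 0.7124i)), H gives ((a + b)/√2, (a − b)/√2) = ((0.1112 - 0.5037i), (0.6929 + 0.5037i)).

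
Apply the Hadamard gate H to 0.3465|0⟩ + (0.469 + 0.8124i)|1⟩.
(0.5766 + 0.5745i)|0⟩ + (-0.08662 - 0.5745i)|1⟩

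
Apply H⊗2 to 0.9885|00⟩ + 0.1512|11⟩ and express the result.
0.5699|00⟩ + 0.4187|01⟩ + 0.4187|10⟩ + 0.5699|11⟩

H⊗2 gives amp(|y⟩) = (1/2) Σ_x (−1)^(x·y) amp(|x⟩), where x·y is the number of positions in which both x and y have a 1.
|00⟩: (0.9885 + 0.1512)/2 = 0.5699
|01⟩: (0.9885 - 0.1512)/2 = 0.4187
|10⟩: (0.9885 - 0.1512)/2 = 0.4187
|11⟩: (0.9885 + 0.1512)/2 = 0.5699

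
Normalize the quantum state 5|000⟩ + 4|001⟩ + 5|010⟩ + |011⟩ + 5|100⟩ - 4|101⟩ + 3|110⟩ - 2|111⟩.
0.4545|000⟩ + 0.3636|001⟩ + 0.4545|010⟩ + 0.09091|011⟩ + 0.4545|100⟩ - 0.3636|101⟩ + 0.2727|110⟩ - 0.1818|111⟩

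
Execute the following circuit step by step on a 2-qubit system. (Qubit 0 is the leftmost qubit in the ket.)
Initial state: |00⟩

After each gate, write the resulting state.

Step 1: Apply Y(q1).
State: i|01⟩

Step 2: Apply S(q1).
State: -|01⟩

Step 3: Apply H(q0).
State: -1/√2|01⟩ - 1/√2|11⟩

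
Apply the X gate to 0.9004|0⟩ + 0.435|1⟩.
0.435|0⟩ + 0.9004|1⟩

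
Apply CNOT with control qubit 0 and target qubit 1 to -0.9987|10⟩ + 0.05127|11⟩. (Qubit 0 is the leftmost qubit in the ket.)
0.05127|10⟩ - 0.9987|11⟩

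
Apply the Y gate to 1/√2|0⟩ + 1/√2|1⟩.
-(1/√2)i|0⟩ + (1/√2)i|1⟩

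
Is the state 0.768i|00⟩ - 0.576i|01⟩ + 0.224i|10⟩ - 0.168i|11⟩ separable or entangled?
Separable

Writing the state as a|00⟩ + b|01⟩ + c|10⟩ + d|11⟩, it is a product state iff ad − bc = 0.
Here (a, b, c, d) = (0.768i, -0.576i, 0.224i, -0.168i): ad − bc = (0.768i)(-0.168i) − (-0.576i)(0.224i) = 0, so the state is separable.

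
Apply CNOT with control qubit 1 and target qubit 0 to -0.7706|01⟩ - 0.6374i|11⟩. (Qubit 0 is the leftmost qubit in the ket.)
-0.6374i|01⟩ - 0.7706|11⟩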